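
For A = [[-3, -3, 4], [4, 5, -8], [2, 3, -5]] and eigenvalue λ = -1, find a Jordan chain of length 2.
v_1 = [[0, 1, 1]]^T, v_2 = [[1, -2, -1]]^T

We seek v_1 ∈ ker((A + I)^2) \ ker(A + I), then set v_{i+1} = (A + I) v_i.

One such chain is v_1 = [[0, 1, 1]]^T, v_2 = [[1, -2, -1]]^T. Check: (A + I) v_2 = [[0, 0, 0]]^T = 0.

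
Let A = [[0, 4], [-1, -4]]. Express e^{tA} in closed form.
e^{tA} = [[(2*t + 1)*e^{-2*t}, 4*t*e^{-2*t}], [-t*e^{-2*t}, (1 - 2*t)*e^{-2*t}]]

A has Jordan form J = [[-2, 1], [0, -2]] with A = PJP^{-1}, so e^{tA} = P e^{tJ} P^{-1}.

For a Jordan block J_k(λ), e^{tJ_k(λ)} = e^{λt} · (I + tN + t^2 N^2/2! + ... + t^{k-1} N^{k-1}/(k-1)!) where N is the nilpotent superdiagonal part.

Assembling the blocks and conjugating back gives the entries of e^{tA} as shown above.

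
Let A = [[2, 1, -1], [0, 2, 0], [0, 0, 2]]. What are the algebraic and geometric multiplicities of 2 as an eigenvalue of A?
The characteristic polynomial is (x - 2)^3, so the factor x - 2 appears with exponent 3: the algebraic multiplicity is 3.

rank(A - 2I) = 1, so the eigenspace has dimension 3 - 1 = 2: the geometric multiplicity is 2.

Since 2 < 3, A is not diagonalizable.

algebraic multiplicity 3, geometric multiplicity 2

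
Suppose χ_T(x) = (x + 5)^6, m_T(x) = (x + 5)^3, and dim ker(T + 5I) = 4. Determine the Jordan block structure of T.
Jordan blocks: (-5, 3), (-5, 1), (-5, 1), (-5, 1)

λ = -5: algebraic multiplicity 6 (exponent in χ_T), largest block size 3 (exponent in m_T), 4 blocks (geometric multiplicity). These force block sizes [3, 1, 1, 1].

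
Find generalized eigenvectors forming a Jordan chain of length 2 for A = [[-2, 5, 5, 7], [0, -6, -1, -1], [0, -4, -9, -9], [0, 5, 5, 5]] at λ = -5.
We seek v_1 ∈ ker((A + 5I)^2) \ ker(A + 5I), then set v_{i+1} = (A + 5I) v_i.

One such chain is v_1 = [[-1, 1, 1, -1]]^T, v_2 = [[0, -1, 1, 0]]^T. Check: (A + 5I) v_2 = [[0, 0, 0, 0]]^T = 0.

v_1 = [[-1, 1, 1, -1]]^T, v_2 = [[0, -1, 1, 0]]^T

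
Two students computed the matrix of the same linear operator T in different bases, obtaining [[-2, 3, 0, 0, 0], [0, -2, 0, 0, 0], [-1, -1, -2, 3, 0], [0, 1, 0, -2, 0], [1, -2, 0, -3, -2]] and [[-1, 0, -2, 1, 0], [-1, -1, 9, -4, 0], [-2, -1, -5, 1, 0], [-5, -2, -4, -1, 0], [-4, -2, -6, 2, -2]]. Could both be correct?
Two matrices over a field are similar if and only if they have the same invariant factors.

Both A and B have characteristic polynomial (x + 2)^5 and minimal polynomial (x + 2)^2. Computing further, both have invariant factors x + 2, (x + 2)^2, (x + 2)^2. Hence A and B are similar.

Yes.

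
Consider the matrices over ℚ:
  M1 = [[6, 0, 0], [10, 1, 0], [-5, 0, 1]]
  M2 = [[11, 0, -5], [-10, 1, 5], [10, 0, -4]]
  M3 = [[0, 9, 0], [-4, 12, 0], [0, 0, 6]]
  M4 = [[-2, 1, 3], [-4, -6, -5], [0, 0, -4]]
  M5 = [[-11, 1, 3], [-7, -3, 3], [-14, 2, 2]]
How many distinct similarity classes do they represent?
4 classes: {M1, M2}, {M3}, {M4}, {M5}

Characteristic polynomials: χ_{M1} = (x - 6)(x - 1)^2, χ_{M2} = (x - 6)(x - 1)^2, χ_{M3} = (x - 6)^3, χ_{M4} = (x + 4)^3, χ_{M5} = (x + 4)^3.

{M1, M2}: invariant factors x - 1, (x - 6)(x - 1).

{M3}: invariant factors x - 6, (x - 6)^2.

{M4}: invariant factors (x + 4)^3.

{M5}: invariant factors x + 4, (x + 4)^2.

Matrices are similar if and only if their invariant-factor lists agree; the partition into similarity classes is {M1, M2}, {M3}, {M4}, {M5}.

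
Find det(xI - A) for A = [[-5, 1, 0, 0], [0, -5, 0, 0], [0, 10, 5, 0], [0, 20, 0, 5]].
χ_A(x) = (x - 5)^2(x + 5)^2

xI - A = [[x + 5, -1, 0, 0], [0, x + 5, 0, 0], [0, -10, x - 5, 0], [0, -20, 0, x - 5]].

Expanding det(xI - A) along the first row:
det(xI - A) = + (x + 5)·det([[x + 5, 0, 0], [-10, x - 5, 0], [-20, 0, x - 5]]) - (-1)·det([[0, 0, 0], [0, x - 5, 0], [0, 0, x - 5]]) + (0)·det([[0, x + 5, 0], [0, -10, 0], [0, -20, x - 5]]) - (0)·det([[0, x + 5, 0], [0, -10, x - 5], [0, -20, 0]]).

Evaluating gives χ_A(x) = x^4 - 50x^2 + 625 = (x - 5)^2(x + 5)^2.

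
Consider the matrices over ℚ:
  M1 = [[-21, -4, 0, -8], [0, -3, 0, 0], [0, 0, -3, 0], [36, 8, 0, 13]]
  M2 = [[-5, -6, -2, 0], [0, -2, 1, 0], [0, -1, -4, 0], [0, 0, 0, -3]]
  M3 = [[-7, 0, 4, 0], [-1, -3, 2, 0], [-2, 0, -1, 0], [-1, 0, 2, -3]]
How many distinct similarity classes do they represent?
Characteristic polynomials: χ_{M1} = (x + 3)^3(x + 5), χ_{M2} = (x + 3)^3(x + 5), χ_{M3} = (x + 3)^3(x + 5).

{M1}: invariant factors x + 3, x + 3, (x + 3)(x + 5).

{M2, M3}: invariant factors x + 3, (x + 3)^2(x + 5).

Matrices are similar if and only if their invariant-factor lists agree; the partition into similarity classes is {M1}, {M2, M3}.

2 classes: {M1}, {M2, M3}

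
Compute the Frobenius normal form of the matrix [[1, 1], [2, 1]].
The invariant factors of A (the non-unit diagonal entries of the Smith normal form of xI - A over ℚ[x]) are x^2 - 2x - 1, each dividing the next. The characteristic polynomial is their product, x^2 - 2x - 1.

The rational canonical form is the block-diagonal matrix of companion matrices C(f_i):
R = [[0, 1], [1, 2]].

Note the characteristic polynomial does not split into linear factors over ℚ, so A has no Jordan form over ℚ; the rational canonical form exists over any field.

R = [[0, 1], [1, 2]]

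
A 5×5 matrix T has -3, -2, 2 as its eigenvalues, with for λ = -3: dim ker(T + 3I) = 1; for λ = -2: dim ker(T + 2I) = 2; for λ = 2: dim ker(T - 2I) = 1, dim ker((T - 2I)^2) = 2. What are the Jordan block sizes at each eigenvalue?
Jordan blocks: (-3, 1), (-2, 1), (-2, 1), (2, 2)

λ = -3: successive nullity increments [1] count blocks of size ≥ k; block sizes are [1].
λ = -2: successive nullity increments [2] count blocks of size ≥ k; block sizes are [1, 1].
λ = 2: successive nullity increments [1, 1] count blocks of size ≥ k; block sizes are [2].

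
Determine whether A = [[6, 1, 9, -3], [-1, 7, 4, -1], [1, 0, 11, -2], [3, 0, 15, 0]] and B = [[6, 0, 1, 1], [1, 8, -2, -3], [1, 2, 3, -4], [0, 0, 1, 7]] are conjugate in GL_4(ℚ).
Two matrices over a field are similar if and only if they have the same invariant factors.

Both A and B have characteristic polynomial (x - 6)^4 and minimal polynomial (x - 6)^3. Computing further, both have invariant factors x - 6, (x - 6)^3. Hence A and B are similar.

Yes.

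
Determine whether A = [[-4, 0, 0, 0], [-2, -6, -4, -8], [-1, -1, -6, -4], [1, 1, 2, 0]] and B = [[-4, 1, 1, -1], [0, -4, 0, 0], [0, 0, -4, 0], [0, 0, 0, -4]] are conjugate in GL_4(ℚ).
Two matrices over a field are similar if and only if they have the same invariant factors.

Both A and B have characteristic polynomial (x + 4)^4 and minimal polynomial (x + 4)^2. Computing further, both have invariant factors x + 4, x + 4, (x + 4)^2. Hence A and B are similar.

Yes.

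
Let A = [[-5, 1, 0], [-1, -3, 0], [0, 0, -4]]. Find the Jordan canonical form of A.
J = [[-4, 1, 0], [0, -4, 0], [0, 0, -4]]

The characteristic polynomial is det(xI - A) = (x + 4)^3, so the eigenvalues are -4 (algebraic multiplicity 3).

For λ = -4: rank(A + 4I) = 1, rank((A + 4I)^2) = 0. The eigenspace has dimension 3 - 1 = 2, so there are 2 Jordan blocks; the rank sequence gives block sizes [2, 1].

Assembling the blocks gives the Jordan form J above.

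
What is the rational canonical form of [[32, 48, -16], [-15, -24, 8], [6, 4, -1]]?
R = [[0, 0, -16], [1, 0, -8], [0, 1, 7]]

The invariant factors of A (the non-unit diagonal entries of the Smith normal form of xI - A over ℚ[x]) are (x - 4)^2(x + 1), each dividing the next. The characteristic polynomial is their product, (x - 4)^2(x + 1).

The rational canonical form is the block-diagonal matrix of companion matrices C(f_i):
R = [[0, 0, -16], [1, 0, -8], [0, 1, 7]].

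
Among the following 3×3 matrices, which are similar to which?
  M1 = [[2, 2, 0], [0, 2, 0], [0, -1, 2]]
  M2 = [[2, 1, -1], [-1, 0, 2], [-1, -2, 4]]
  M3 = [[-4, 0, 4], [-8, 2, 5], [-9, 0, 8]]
Characteristic polynomials: χ_{M1} = (x - 2)^3, χ_{M2} = (x - 2)^3, χ_{M3} = (x - 2)^3.

{M1}: invariant factors x - 2, (x - 2)^2.

{M2, M3}: invariant factors (x - 2)^3.

Matrices are similar if and only if their invariant-factor lists agree; the partition into similarity classes is {M1}, {M2, M3}.

2 classes: {M1}, {M2, M3}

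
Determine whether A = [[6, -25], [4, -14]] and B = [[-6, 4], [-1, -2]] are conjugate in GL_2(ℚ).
Two matrices over a field are similar if and only if they have the same invariant factors.

Both A and B have characteristic polynomial (x + 4)^2 and minimal polynomial (x + 4)^2. Computing further, both have invariant factors (x + 4)^2. Hence A and B are similar.

Yes.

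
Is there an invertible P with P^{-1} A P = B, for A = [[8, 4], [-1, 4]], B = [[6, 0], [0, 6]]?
Both have characteristic polynomial (x - 6)^2, but the minimal polynomial of A is (x - 6)^2 while the minimal polynomial of B is x - 6. The minimal polynomial is a similarity invariant, so A and B are not similar.

No.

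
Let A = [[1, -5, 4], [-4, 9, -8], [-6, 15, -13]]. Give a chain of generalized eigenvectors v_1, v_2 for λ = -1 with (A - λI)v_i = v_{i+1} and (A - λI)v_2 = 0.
v_1 = [[-6, 7, 12]]^T, v_2 = [[1, -2, -3]]^T

We seek v_1 ∈ ker((A + I)^2) \ ker(A + I), then set v_{i+1} = (A + I) v_i.

One such chain is v_1 = [[-6, 7, 12]]^T, v_2 = [[1, -2, -3]]^T. Check: (A + I) v_2 = [[0, 0, 0]]^T = 0.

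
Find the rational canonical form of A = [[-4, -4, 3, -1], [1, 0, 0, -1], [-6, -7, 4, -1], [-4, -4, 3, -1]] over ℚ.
R = [[0, 0, 0, 0], [1, 0, 0, 0], [0, 1, 0, -1], [0, 0, 1, -1]]

The invariant factors of A (the non-unit diagonal entries of the Smith normal form of xI - A over ℚ[x]) are x^2(x^2 + x + 1), each dividing the next. The characteristic polynomial is their product, x^2(x^2 + x + 1).

The rational canonical form is the block-diagonal matrix of companion matrices C(f_i):
R = [[0, 0, 0, 0], [1, 0, 0, 0], [0, 1, 0, -1], [0, 0, 1, -1]].

Note the characteristic polynomial does not split into linear factors over ℚ, so A has no Jordan form over ℚ; the rational canonical form exists over any field.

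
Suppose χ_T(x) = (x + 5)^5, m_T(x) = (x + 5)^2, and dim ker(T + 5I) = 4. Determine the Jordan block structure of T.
λ = -5: algebraic multiplicity 5 (exponent in χ_T), largest block size 2 (exponent in m_T), 4 blocks (geometric multiplicity). These force block sizes [2, 1, 1, 1].

Jordan blocks: (-5, 2), (-5, 1), (-5, 1), (-5, 1)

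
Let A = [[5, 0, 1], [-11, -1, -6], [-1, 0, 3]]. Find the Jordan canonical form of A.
The characteristic polynomial is det(xI - A) = (x - 4)^2(x + 1), so the eigenvalues are -1 (algebraic multiplicity 1), 4 (algebraic multiplicity 2).

For λ = -1: algebraic multiplicity 1 gives one 1×1 block.

For λ = 4: rank(A - 4I) = 2, rank((A - 4I)^2) = 1. The eigenspace has dimension 3 - 2 = 1, so there is 1 Jordan block; the rank sequence gives block sizes [2].

Assembling the blocks gives the Jordan form J above.

J = [[-1, 0, 0], [0, 4, 1], [0, 0, 4]]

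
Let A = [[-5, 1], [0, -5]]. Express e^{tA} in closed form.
A has Jordan form J = [[-5, 1], [0, -5]] with A = PJP^{-1}, so e^{tA} = P e^{tJ} P^{-1}.

For a Jordan block J_k(λ), e^{tJ_k(λ)} = e^{λt} · (I + tN + t^2 N^2/2! + ... + t^{k-1} N^{k-1}/(k-1)!) where N is the nilpotent superdiagonal part.

Assembling the blocks and conjugating back gives the entries of e^{tA} as shown above.

e^{tA} = [[e^{-5*t}, t*e^{-5*t}], [0, e^{-5*t}]]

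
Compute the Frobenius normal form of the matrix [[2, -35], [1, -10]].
The invariant factors of A (the non-unit diagonal entries of the Smith normal form of xI - A over ℚ[x]) are (x + 3)(x + 5), each dividing the next. The characteristic polynomial is their product, (x + 3)(x + 5).

The rational canonical form is the block-diagonal matrix of companion matrices C(f_i):
R = [[0, -15], [1, -8]].

R = [[0, -15], [1, -8]]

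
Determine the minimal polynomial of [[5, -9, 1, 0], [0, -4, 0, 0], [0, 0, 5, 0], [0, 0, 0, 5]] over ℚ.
m_A(x) = (x - 5)^2(x + 4)

The characteristic polynomial factors as (x - 5)^3(x + 4). The minimal polynomial is ∏(x - λ)^{k_λ} where k_λ is the size of the largest Jordan block at λ.

For λ = -4: rank(A + 4I) = 3, and the largest Jordan block has size 1 (the smallest k with rank((A + 4I)^k) = rank((A + 4I)^(k+1))).
For λ = 5: rank(A - 5I) = 2, and the largest Jordan block has size 2 (the smallest k with rank((A - 5I)^k) = rank((A - 5I)^(k+1))).

So m_A(x) = (x - 5)^2(x + 4).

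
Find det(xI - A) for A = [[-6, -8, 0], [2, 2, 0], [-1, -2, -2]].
xI - A = [[x + 6, 8, 0], [-2, x - 2, 0], [1, 2, x + 2]].

Expanding det(xI - A) along the first row:
det(xI - A) = + (x + 6)·det([[x - 2, 0], [2, x + 2]]) - (8)·det([[-2, 0], [1, x + 2]]) + (0)·det([[-2, x - 2], [1, 2]]).

Evaluating gives χ_A(x) = x^3 + 6x^2 + 12x + 8 = (x + 2)^3.

χ_A(x) = (x + 2)^3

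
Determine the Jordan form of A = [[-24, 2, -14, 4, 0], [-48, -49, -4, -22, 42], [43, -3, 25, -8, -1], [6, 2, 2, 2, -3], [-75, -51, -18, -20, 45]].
J = [[-3, 1, 0, 0, 0], [0, -3, 1, 0, 0], [0, 0, -3, 0, 0], [0, 0, 0, 4, 1], [0, 0, 0, 0, 4]]

The characteristic polynomial is det(xI - A) = (x - 4)^2(x + 3)^3, so the eigenvalues are -3 (algebraic multiplicity 3), 4 (algebraic multiplicity 2).

For λ = -3: rank(A + 3I) = 4, rank((A + 3I)^2) = 3, rank((A + 3I)^3) = 2. The eigenspace has dimension 5 - 4 = 1, so there is 1 Jordan block; the rank sequence gives block sizes [3].

For λ = 4: rank(A - 4I) = 4, rank((A - 4I)^2) = 3. The eigenspace has dimension 5 - 4 = 1, so there is 1 Jordan block; the rank sequence gives block sizes [2].

Assembling the blocks gives the Jordan form J above.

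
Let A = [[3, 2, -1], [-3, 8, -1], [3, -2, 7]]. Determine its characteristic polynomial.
xI - A = [[x - 3, -2, 1], [3, x - 8, 1], [-3, 2, x - 7]].

Expanding det(xI - A) along the first row:
det(xI - A) = + (x - 3)·det([[x - 8, 1], [2, x - 7]]) - (-2)·det([[3, 1], [-3, x - 7]]) + (1)·det([[3, x - 8], [-3, 2]]).

Evaluating gives χ_A(x) = x^3 - 18x^2 + 108x - 216 = (x - 6)^3.

χ_A(x) = (x - 6)^3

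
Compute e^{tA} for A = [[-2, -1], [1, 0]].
A has Jordan form J = [[-1, 1], [0, -1]] with A = PJP^{-1}, so e^{tA} = P e^{tJ} P^{-1}.

For a Jordan block J_k(λ), e^{tJ_k(λ)} = e^{λt} · (I + tN + t^2 N^2/2! + ... + t^{k-1} N^{k-1}/(k-1)!) where N is the nilpotent superdiagonal part.

Assembling the blocks and conjugating back gives the entries of e^{tA} as shown above.

e^{tA} = [[(1 - t)*e^{-t}, -t*e^{-t}], [t*e^{-t}, (t + 1)*e^{-t}]]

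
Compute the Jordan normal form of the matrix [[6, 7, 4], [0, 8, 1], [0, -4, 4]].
J = [[6, 1, 0], [0, 6, 1], [0, 0, 6]]

The characteristic polynomial is det(xI - A) = (x - 6)^3, so the eigenvalues are 6 (algebraic multiplicity 3).

For λ = 6: rank(A - 6I) = 2, rank((A - 6I)^2) = 1, rank((A - 6I)^3) = 0. The eigenspace has dimension 3 - 2 = 1, so there is 1 Jordan block; the rank sequence gives block sizes [3].

Assembling the blocks gives the Jordan form J above.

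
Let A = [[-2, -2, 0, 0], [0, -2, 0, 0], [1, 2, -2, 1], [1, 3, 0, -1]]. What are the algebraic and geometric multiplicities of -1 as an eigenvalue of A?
The characteristic polynomial is (x + 1)(x + 2)^3, so the factor x + 1 appears with exponent 1: the algebraic multiplicity is 1.

rank(A + I) = 3, so the eigenspace has dimension 4 - 3 = 1: the geometric multiplicity is 1.

algebraic multiplicity 1, geometric multiplicity 1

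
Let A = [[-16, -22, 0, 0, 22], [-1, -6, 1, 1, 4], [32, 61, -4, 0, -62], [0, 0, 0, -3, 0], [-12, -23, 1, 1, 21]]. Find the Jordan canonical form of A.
The characteristic polynomial is det(xI - A) = (x - 6)(x + 3)^3(x + 5), so the eigenvalues are -5 (algebraic multiplicity 1), -3 (algebraic multiplicity 3), 6 (algebraic multiplicity 1).

For λ = -5: algebraic multiplicity 1 gives one 1×1 block.

For λ = -3: rank(A + 3I) = 4, rank((A + 3I)^2) = 3, rank((A + 3I)^3) = 2. The eigenspace has dimension 5 - 4 = 1, so there is 1 Jordan block; the rank sequence gives block sizes [3].

For λ = 6: algebraic multiplicity 1 gives one 1×1 block.

Assembling the blocks gives the Jordan form J above.

J = [[-5, 0, 0, 0, 0], [0, -3, 1, 0, 0], [0, 0, -3, 1, 0], [0, 0, 0, -3, 0], [0, 0, 0, 0, 6]]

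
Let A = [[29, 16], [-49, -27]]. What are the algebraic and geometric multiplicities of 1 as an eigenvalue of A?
algebraic multiplicity 2, geometric multiplicity 1

The characteristic polynomial is (x - 1)^2, so the factor x - 1 appears with exponent 2: the algebraic multiplicity is 2.

rank(A - I) = 1, so the eigenspace has dimension 2 - 1 = 1: the geometric multiplicity is 1.

Since 1 < 2, A is not diagonalizable.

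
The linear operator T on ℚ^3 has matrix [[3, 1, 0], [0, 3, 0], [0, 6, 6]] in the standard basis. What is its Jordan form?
The characteristic polynomial is det(xI - A) = (x - 6)(x - 3)^2, so the eigenvalues are 3 (algebraic multiplicity 2), 6 (algebraic multiplicity 1).

For λ = 3: rank(A - 3I) = 2, rank((A - 3I)^2) = 1. The eigenspace has dimension 3 - 2 = 1, so there is 1 Jordan block; the rank sequence gives block sizes [2].

For λ = 6: algebraic multiplicity 1 gives one 1×1 block.

Assembling the blocks gives the Jordan form J above.

J = [[3, 1, 0], [0, 3, 0], [0, 0, 6]]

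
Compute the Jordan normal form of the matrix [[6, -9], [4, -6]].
J = [[0, 1], [0, 0]]

The characteristic polynomial is det(xI - A) = x^2, so the eigenvalues are 0 (algebraic multiplicity 2).

For λ = 0: rank(A) = 1, rank(A^2) = 0. The eigenspace has dimension 2 - 1 = 1, so there is 1 Jordan block; the rank sequence gives block sizes [2].

Assembling the blocks gives the Jordan form J above.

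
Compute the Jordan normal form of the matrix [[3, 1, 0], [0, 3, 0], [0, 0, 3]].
J = [[3, 1, 0], [0, 3, 0], [0, 0, 3]]

The characteristic polynomial is det(xI - A) = (x - 3)^3, so the eigenvalues are 3 (algebraic multiplicity 3).

For λ = 3: rank(A - 3I) = 1, rank((A - 3I)^2) = 0. The eigenspace has dimension 3 - 1 = 2, so there are 2 Jordan blocks; the rank sequence gives block sizes [2, 1].

Assembling the blocks gives the Jordan form J above.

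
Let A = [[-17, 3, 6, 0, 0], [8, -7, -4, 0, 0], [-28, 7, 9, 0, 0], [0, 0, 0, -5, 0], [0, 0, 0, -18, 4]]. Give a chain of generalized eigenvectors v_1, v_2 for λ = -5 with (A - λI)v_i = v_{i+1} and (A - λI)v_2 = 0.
We seek v_1 ∈ ker((A + 5I)^2) \ ker(A + 5I), then set v_{i+1} = (A + 5I) v_i.

One such chain is v_1 = [[-5, 5, -12, -1, -2]]^T, v_2 = [[3, -2, 7, 0, 0]]^T. Check: (A + 5I) v_2 = [[0, 0, 0, 0, 0]]^T = 0.

v_1 = [[-5, 5, -12, -1, -2]]^T, v_2 = [[3, -2, 7, 0, 0]]^T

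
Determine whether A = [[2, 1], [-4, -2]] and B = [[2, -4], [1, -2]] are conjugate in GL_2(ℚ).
Yes.

Two matrices over a field are similar if and only if they have the same invariant factors.

Both A and B have characteristic polynomial x^2 and minimal polynomial x^2. Computing further, both have invariant factors x^2. Hence A and B are similar.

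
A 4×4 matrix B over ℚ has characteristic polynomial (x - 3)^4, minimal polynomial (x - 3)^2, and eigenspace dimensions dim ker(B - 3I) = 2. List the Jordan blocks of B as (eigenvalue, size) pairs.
λ = 3: algebraic multiplicity 4 (exponent in χ_B), largest block size 2 (exponent in m_B), 2 blocks (geometric multiplicity). These force block sizes [2, 2].

Jordan blocks: (3, 2), (3, 2)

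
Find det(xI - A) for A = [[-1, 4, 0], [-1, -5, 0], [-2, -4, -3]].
xI - A = [[x + 1, -4, 0], [1, x + 5, 0], [2, 4, x + 3]].

Expanding det(xI - A) along the first row:
det(xI - A) = + (x + 1)·det([[x + 5, 0], [4, x + 3]]) - (-4)·det([[1, 0], [2, x + 3]]) + (0)·det([[1, x + 5], [2, 4]]).

Evaluating gives χ_A(x) = x^3 + 9x^2 + 27x + 27 = (x + 3)^3.

χ_A(x) = (x + 3)^3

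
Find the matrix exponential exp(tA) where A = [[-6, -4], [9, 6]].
e^{tA} = [[1 - 6*t, -4*t], [9*t, 6*t + 1]]

A has Jordan form J = [[0, 1], [0, 0]] with A = PJP^{-1}, so e^{tA} = P e^{tJ} P^{-1}.

For a Jordan block J_k(λ), e^{tJ_k(λ)} = e^{λt} · (I + tN + t^2 N^2/2! + ... + t^{k-1} N^{k-1}/(k-1)!) where N is the nilpotent superdiagonal part.

Assembling the blocks and conjugating back gives the entries of e^{tA} as shown above.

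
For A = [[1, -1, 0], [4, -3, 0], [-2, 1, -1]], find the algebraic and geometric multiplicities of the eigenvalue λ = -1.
The characteristic polynomial is (x + 1)^3, so the factor x + 1 appears with exponent 3: the algebraic multiplicity is 3.

rank(A + I) = 1, so the eigenspace has dimension 3 - 1 = 2: the geometric multiplicity is 2.

Since 2 < 3, A is not diagonalizable.

algebraic multiplicity 3, geometric multiplicity 2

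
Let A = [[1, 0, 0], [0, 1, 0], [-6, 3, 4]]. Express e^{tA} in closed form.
e^{tA} = [[e^{t}, 0, 0], [0, e^{t}, 0], [2*(1 - e^{3*t})*e^{t}, e^{4*t} - e^{t}, e^{4*t}]]

A has Jordan form J = [[1, 0, 0], [0, 1, 0], [0, 0, 4]] with A = PJP^{-1}, so e^{tA} = P e^{tJ} P^{-1}.

For a Jordan block J_k(λ), e^{tJ_k(λ)} = e^{λt} · (I + tN + t^2 N^2/2! + ... + t^{k-1} N^{k-1}/(k-1)!) where N is the nilpotent superdiagonal part.

Assembling the blocks and conjugating back gives the entries of e^{tA} as shown above.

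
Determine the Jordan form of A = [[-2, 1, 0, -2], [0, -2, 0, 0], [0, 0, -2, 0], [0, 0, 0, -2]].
J = [[-2, 1, 0, 0], [0, -2, 0, 0], [0, 0, -2, 0], [0, 0, 0, -2]]

The characteristic polynomial is det(xI - A) = (x + 2)^4, so the eigenvalues are -2 (algebraic multiplicity 4).

For λ = -2: rank(A + 2I) = 1, rank((A + 2I)^2) = 0. The eigenspace has dimension 4 - 1 = 3, so there are 3 Jordan blocks; the rank sequence gives block sizes [2, 1, 1].

Assembling the blocks gives the Jordan form J above.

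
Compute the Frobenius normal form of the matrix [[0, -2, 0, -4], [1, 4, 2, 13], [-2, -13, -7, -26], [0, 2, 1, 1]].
R = [[0, 0, 0, 2], [1, 0, 0, 7], [0, 1, 0, 3], [0, 0, 1, -2]]

The invariant factors of A (the non-unit diagonal entries of the Smith normal form of xI - A over ℚ[x]) are (x + 2)(x^3 - 3x - 1), each dividing the next. The characteristic polynomial is their product, (x + 2)(x^3 - 3x - 1).

The rational canonical form is the block-diagonal matrix of companion matrices C(f_i):
R = [[0, 0, 0, 2], [1, 0, 0, 7], [0, 1, 0, 3], [0, 0, 1, -2]].

Note the characteristic polynomial does not split into linear factors over ℚ, so A has no Jordan form over ℚ; the rational canonical form exists over any field.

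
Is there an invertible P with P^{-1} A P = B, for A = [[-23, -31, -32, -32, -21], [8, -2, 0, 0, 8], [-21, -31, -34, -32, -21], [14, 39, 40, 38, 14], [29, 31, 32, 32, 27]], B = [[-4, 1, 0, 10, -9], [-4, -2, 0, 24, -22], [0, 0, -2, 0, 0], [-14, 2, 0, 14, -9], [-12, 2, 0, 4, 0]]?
Yes.

Two matrices over a field are similar if and only if they have the same invariant factors.

Both A and B have characteristic polynomial (x - 6)^2(x + 2)^3 and minimal polynomial (x - 6)^2(x + 2)^2. Computing further, both have invariant factors x + 2, (x - 6)^2(x + 2)^2. Hence A and B are similar.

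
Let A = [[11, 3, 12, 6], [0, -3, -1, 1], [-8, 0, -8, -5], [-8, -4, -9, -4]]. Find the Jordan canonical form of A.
J = [[-1, 1, 0, 0], [0, -1, 1, 0], [0, 0, -1, 0], [0, 0, 0, -1]]

The characteristic polynomial is det(xI - A) = (x + 1)^4, so the eigenvalues are -1 (algebraic multiplicity 4).

For λ = -1: rank(A + I) = 2, rank((A + I)^2) = 1, rank((A + I)^3) = 0. The eigenspace has dimension 4 - 2 = 2, so there are 2 Jordan blocks; the rank sequence gives block sizes [3, 1].

Assembling the blocks gives the Jordan form J above.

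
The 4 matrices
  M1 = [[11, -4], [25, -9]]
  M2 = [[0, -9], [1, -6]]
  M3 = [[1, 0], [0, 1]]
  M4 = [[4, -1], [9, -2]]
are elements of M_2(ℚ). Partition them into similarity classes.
3 classes: {M1, M4}, {M2}, {M3}

Characteristic polynomials: χ_{M1} = (x - 1)^2, χ_{M2} = (x + 3)^2, χ_{M3} = (x - 1)^2, χ_{M4} = (x - 1)^2.

{M1, M4}: invariant factors (x - 1)^2.

{M2}: invariant factors (x + 3)^2.

{M3}: invariant factors x - 1, x - 1.

Matrices are similar if and only if their invariant-factor lists agree; the partition into similarity classes is {M1, M4}, {M2}, {M3}.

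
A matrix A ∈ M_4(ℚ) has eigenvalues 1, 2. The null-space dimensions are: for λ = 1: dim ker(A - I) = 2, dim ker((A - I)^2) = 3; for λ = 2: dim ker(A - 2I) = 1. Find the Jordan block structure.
λ = 1: successive nullity increments [2, 1] count blocks of size ≥ k; block sizes are [2, 1].
λ = 2: successive nullity increments [1] count blocks of size ≥ k; block sizes are [1].

Jordan blocks: (1, 2), (1, 1), (2, 1)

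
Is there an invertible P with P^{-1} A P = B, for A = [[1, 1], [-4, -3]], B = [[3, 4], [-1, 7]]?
No.

trace(A) = -2 but trace(B) = 10. The trace is a similarity invariant, so A and B are not similar.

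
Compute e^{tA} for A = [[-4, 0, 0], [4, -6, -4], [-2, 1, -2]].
e^{tA} = [[e^{-4*t}, 0, 0], [4*t*e^{-4*t}, (1 - 2*t)*e^{-4*t}, -4*t*e^{-4*t}], [-2*t*e^{-4*t}, t*e^{-4*t}, (2*t + 1)*e^{-4*t}]]

A has Jordan form J = [[-4, 1, 0], [0, -4, 0], [0, 0, -4]] with A = PJP^{-1}, so e^{tA} = P e^{tJ} P^{-1}.

For a Jordan block J_k(λ), e^{tJ_k(λ)} = e^{λt} · (I + tN + t^2 N^2/2! + ... + t^{k-1} N^{k-1}/(k-1)!) where N is the nilpotent superdiagonal part.

Assembling the blocks and conjugating back gives the entries of e^{tA} as shown above.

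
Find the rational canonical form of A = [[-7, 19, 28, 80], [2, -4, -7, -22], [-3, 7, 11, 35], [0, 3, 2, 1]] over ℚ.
The invariant factors of A (the non-unit diagonal entries of the Smith normal form of xI - A over ℚ[x]) are (x - 1)(x^3 - 2x + 3), each dividing the next. The characteristic polynomial is their product, (x - 1)(x^3 - 2x + 3).

The rational canonical form is the block-diagonal matrix of companion matrices C(f_i):
R = [[0, 0, 0, 3], [1, 0, 0, -5], [0, 1, 0, 2], [0, 0, 1, 1]].

Note the characteristic polynomial does not split into linear factors over ℚ, so A has no Jordan form over ℚ; the rational canonical form exists over any field.

R = [[0, 0, 0, 3], [1, 0, 0, -5], [0, 1, 0, 2], [0, 0, 1, 1]]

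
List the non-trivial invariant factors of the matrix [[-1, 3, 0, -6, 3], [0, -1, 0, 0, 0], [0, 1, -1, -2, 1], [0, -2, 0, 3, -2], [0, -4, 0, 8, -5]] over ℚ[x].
The Jordan structure of A has elementary divisors (x + 1)^2, (x + 1), (x + 1), (x + 1). Arranging the block sizes at each eigenvalue in decreasing order and taking row products gives the invariant factors.

Invariant factors (smallest first, each dividing the next): x + 1, x + 1, x + 1, (x + 1)^2.

Check: the last factor (x + 1)^2 is the minimal polynomial, and the product (x + 1)^5 is the characteristic polynomial.

x + 1, x + 1, x + 1, (x + 1)^2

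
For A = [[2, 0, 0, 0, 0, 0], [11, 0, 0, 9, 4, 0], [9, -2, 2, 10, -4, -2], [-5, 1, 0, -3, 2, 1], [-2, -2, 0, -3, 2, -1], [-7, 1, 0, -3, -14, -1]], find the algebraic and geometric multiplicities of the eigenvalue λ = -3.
The characteristic polynomial is (x - 2)^4(x + 3)^2, so the factor x + 3 appears with exponent 2: the algebraic multiplicity is 2.

rank(A + 3I) = 5, so the eigenspace has dimension 6 - 5 = 1: the geometric multiplicity is 1.

Since 1 < 2, A is not diagonalizable.

algebraic multiplicity 2, geometric multiplicity 1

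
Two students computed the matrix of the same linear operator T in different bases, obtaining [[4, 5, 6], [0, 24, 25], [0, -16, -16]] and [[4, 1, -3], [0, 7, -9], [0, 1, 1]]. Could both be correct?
Both have characteristic polynomial (x - 4)^3, but the minimal polynomial of A is (x - 4)^3 while the minimal polynomial of B is (x - 4)^2. The minimal polynomial is a similarity invariant, so A and B are not similar.

No.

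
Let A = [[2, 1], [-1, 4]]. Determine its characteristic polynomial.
xI - A = [[x - 2, -1], [1, x - 4]].

Expanding det(xI - A) along the first row:
det(xI - A) = + (x - 2)·det([[x - 4]]) - (-1)·det([[1]]).

Evaluating gives χ_A(x) = x^2 - 6x + 9 = (x - 3)^2.

χ_A(x) = (x - 3)^2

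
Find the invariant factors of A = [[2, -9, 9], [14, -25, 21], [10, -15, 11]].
The Jordan structure of A has elementary divisors (x + 4)^2, (x + 4). Arranging the block sizes at each eigenvalue in decreasing order and taking row products gives the invariant factors.

Invariant factors (smallest first, each dividing the next): x + 4, (x + 4)^2.

Check: the last factor (x + 4)^2 is the minimal polynomial, and the product (x + 4)^3 is the characteristic polynomial.

x + 4, (x + 4)^2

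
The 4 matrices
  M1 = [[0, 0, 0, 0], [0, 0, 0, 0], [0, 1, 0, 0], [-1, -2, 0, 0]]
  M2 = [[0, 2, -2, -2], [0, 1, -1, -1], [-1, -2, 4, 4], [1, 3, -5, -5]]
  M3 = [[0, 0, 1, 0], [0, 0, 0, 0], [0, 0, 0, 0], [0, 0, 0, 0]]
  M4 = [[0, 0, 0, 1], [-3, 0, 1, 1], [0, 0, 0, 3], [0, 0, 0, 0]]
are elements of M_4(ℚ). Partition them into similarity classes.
Characteristic polynomials: χ_{M1} = x^4, χ_{M2} = x^4, χ_{M3} = x^4, χ_{M4} = x^4.

{M1, M2, M4}: invariant factors x^2, x^2.

{M3}: invariant factors x, x, x^2.

Matrices are similar if and only if their invariant-factor lists agree; the partition into similarity classes is {M1, M2, M4}, {M3}.

2 classes: {M1, M2, M4}, {M3}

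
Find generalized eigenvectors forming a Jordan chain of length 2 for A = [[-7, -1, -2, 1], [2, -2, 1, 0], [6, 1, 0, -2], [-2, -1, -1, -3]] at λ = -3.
v_1 = [[0, 1, 0, 0]]^T, v_2 = [[-1, 1, 1, -1]]^T

We seek v_1 ∈ ker((A + 3I)^2) \ ker(A + 3I), then set v_{i+1} = (A + 3I) v_i.

One such chain is v_1 = [[0, 1, 0, 0]]^T, v_2 = [[-1, 1, 1, -1]]^T. Check: (A + 3I) v_2 = [[0, 0, 0, 0]]^T = 0.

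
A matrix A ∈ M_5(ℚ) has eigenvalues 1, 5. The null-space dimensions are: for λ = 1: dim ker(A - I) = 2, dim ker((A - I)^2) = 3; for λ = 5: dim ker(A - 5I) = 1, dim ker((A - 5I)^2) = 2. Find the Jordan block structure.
Jordan blocks: (1, 2), (1, 1), (5, 2)

λ = 1: successive nullity increments [2, 1] count blocks of size ≥ k; block sizes are [2, 1].
λ = 5: successive nullity increments [1, 1] count blocks of size ≥ k; block sizes are [2].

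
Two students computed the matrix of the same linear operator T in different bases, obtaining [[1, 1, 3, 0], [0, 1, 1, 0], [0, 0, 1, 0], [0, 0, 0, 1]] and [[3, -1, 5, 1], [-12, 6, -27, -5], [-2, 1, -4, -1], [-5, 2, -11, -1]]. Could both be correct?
Two matrices over a field are similar if and only if they have the same invariant factors.

Both A and B have characteristic polynomial (x - 1)^4 and minimal polynomial (x - 1)^3. Computing further, both have invariant factors x - 1, (x - 1)^3. Hence A and B are similar.

Yes.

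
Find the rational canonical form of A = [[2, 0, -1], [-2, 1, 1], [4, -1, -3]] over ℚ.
R = [[0, 0, -2], [1, 0, 2], [0, 1, 0]]

The invariant factors of A (the non-unit diagonal entries of the Smith normal form of xI - A over ℚ[x]) are x^3 - 2x + 2, each dividing the next. The characteristic polynomial is their product, x^3 - 2x + 2.

The rational canonical form is the block-diagonal matrix of companion matrices C(f_i):
R = [[0, 0, -2], [1, 0, 2], [0, 1, 0]].

Note the characteristic polynomial does not split into linear factors over ℚ, so A has no Jordan form over ℚ; the rational canonical form exists over any field.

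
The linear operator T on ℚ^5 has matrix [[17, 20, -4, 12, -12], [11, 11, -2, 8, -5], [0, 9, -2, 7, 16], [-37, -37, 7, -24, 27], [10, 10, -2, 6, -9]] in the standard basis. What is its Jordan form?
The characteristic polynomial is det(xI - A) = (x + 1)^4(x + 3), so the eigenvalues are -3 (algebraic multiplicity 1), -1 (algebraic multiplicity 4).

For λ = -3: algebraic multiplicity 1 gives one 1×1 block.

For λ = -1: rank(A + I) = 3, rank((A + I)^2) = 1. The eigenspace has dimension 5 - 3 = 2, so there are 2 Jordan blocks; the rank sequence gives block sizes [2, 2].

Assembling the blocks gives the Jordan form J above.

J = [[-3, 0, 0, 0, 0], [0, -1, 1, 0, 0], [0, 0, -1, 0, 0], [0, 0, 0, -1, 1], [0, 0, 0, 0, -1]]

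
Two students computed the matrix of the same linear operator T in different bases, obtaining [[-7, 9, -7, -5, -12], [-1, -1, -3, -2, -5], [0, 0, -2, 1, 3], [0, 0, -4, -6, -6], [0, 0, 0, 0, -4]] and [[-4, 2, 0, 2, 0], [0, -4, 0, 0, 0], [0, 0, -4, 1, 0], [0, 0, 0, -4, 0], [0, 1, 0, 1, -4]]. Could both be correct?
Two matrices over a field are similar if and only if they have the same invariant factors.

Both A and B have characteristic polynomial (x + 4)^5 and minimal polynomial (x + 4)^2. Computing further, both have invariant factors x + 4, (x + 4)^2, (x + 4)^2. Hence A and B are similar.

Yes.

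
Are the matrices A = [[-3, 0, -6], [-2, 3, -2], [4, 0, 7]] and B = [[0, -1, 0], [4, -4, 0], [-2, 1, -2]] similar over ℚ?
trace(A) = 7 but trace(B) = -6. The trace is a similarity invariant, so A and B are not similar.

No.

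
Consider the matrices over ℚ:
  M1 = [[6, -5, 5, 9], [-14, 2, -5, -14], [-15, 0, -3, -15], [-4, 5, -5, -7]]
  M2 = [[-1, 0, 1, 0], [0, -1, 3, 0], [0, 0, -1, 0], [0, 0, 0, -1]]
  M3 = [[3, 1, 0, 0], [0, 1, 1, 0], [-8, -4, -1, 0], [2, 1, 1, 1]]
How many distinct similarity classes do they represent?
3 classes: {M1}, {M2}, {M3}

Characteristic polynomials: χ_{M1} = (x - 2)^2(x + 3)^2, χ_{M2} = (x + 1)^4, χ_{M3} = (x - 1)^4.

{M1}: invariant factors x + 3, (x - 2)^2(x + 3).

{M2}: invariant factors x + 1, x + 1, (x + 1)^2.

{M3}: invariant factors x - 1, (x - 1)^3.

Matrices are similar if and only if their invariant-factor lists agree; the partition into similarity classes is {M1}, {M2}, {M3}.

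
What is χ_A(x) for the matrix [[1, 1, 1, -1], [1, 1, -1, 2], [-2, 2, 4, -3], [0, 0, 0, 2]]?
xI - A = [[x - 1, -1, -1, 1], [-1, x - 1, 1, -2], [2, -2, x - 4, 3], [0, 0, 0, x - 2]].

Expanding det(xI - A) along the first row:
det(xI - A) = + (x - 1)·det([[x - 1, 1, -2], [-2, x - 4, 3], [0, 0, x - 2]]) - (-1)·det([[-1, 1, -2], [2, x - 4, 3], [0, 0, x - 2]]) + (-1)·det([[-1, x - 1, -2], [2, -2, 3], [0, 0, x - 2]]) - (1)·det([[-1, x - 1, 1], [2, -2, x - 4], [0, 0, 0]]).

Evaluating gives χ_A(x) = x^4 - 8x^3 + 24x^2 - 32x + 16 = (x - 2)^4.

χ_A(x) = (x - 2)^4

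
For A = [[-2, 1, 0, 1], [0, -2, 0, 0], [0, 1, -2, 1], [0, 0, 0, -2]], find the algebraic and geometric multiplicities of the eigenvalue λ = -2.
The characteristic polynomial is (x + 2)^4, so the factor x + 2 appears with exponent 4: the algebraic multiplicity is 4.

rank(A + 2I) = 1, so the eigenspace has dimension 4 - 1 = 3: the geometric multiplicity is 3.

Since 3 < 4, A is not diagonalizable.

algebraic multiplicity 4, geometric multiplicity 3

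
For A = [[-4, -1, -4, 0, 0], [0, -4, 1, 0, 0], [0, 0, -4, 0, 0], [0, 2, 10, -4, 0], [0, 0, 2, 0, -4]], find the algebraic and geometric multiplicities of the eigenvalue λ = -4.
The characteristic polynomial is (x + 4)^5, so the factor x + 4 appears with exponent 5: the algebraic multiplicity is 5.

rank(A + 4I) = 2, so the eigenspace has dimension 5 - 2 = 3: the geometric multiplicity is 3.

Since 3 < 5, A is not diagonalizable.

algebraic multiplicity 5, geometric multiplicity 3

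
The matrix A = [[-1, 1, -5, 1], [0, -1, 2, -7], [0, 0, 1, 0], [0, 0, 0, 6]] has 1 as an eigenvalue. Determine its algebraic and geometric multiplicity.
algebraic multiplicity 1, geometric multiplicity 1

The characteristic polynomial is (x - 6)(x - 1)(x + 1)^2, so the factor x - 1 appears with exponent 1: the algebraic multiplicity is 1.

rank(A - I) = 3, so the eigenspace has dimension 4 - 3 = 1: the geometric multiplicity is 1.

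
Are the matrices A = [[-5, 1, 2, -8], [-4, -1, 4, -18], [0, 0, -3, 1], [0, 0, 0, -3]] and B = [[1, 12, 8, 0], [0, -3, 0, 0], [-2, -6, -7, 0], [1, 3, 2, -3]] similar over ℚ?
Both have characteristic polynomial (x + 3)^4 and minimal polynomial (x + 3)^2. But rank(A + 3I) = 2 for A while rank(B + 3I) = 1 for B, so the number of Jordan blocks at λ = -3 differs. A and B are not similar.

No.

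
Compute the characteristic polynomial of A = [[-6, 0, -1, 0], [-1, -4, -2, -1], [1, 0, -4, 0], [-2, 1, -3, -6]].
χ_A(x) = (x + 5)^4

xI - A = [[x + 6, 0, 1, 0], [1, x + 4, 2, 1], [-1, 0, x + 4, 0], [2, -1, 3, x + 6]].

Expanding det(xI - A) along the first row:
det(xI - A) = + (x + 6)·det([[x + 4, 2, 1], [0, x + 4, 0], [-1, 3, x + 6]]) - (0)·det([[1, 2, 1], [-1, x + 4, 0], [2, 3, x + 6]]) + (1)·det([[1, x + 4, 1], [-1, 0, 0], [2, -1, x + 6]]) - (0)·det([[1, x + 4, 2], [-1, 0, x + 4], [2, -1, 3]]).

Evaluating gives χ_A(x) = x^4 + 20x^3 + 150x^2 + 500x + 625 = (x + 5)^4.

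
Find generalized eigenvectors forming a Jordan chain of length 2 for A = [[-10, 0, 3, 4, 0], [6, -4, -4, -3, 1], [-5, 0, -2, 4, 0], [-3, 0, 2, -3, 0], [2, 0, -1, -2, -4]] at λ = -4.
v_1 = [[0, 1, 0, 0, 1]]^T, v_2 = [[0, 1, 0, 0, 0]]^T

We seek v_1 ∈ ker((A + 4I)^2) \ ker(A + 4I), then set v_{i+1} = (A + 4I) v_i.

One such chain is v_1 = [[0, 1, 0, 0, 1]]^T, v_2 = [[0, 1, 0, 0, 0]]^T. Check: (A + 4I) v_2 = [[0, 0, 0, 0, 0]]^T = 0.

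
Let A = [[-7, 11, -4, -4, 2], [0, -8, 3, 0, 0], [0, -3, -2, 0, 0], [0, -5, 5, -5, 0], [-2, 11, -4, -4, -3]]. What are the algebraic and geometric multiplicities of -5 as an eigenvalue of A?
algebraic multiplicity 5, geometric multiplicity 3

The characteristic polynomial is (x + 5)^5, so the factor x + 5 appears with exponent 5: the algebraic multiplicity is 5.

rank(A + 5I) = 2, so the eigenspace has dimension 5 - 2 = 3: the geometric multiplicity is 3.

Since 3 < 5, A is not diagonalizable.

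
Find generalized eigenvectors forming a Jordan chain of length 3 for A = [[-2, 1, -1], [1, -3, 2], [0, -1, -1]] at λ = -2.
v_1 = [[-2, 3, 3]]^T, v_2 = [[0, 1, 0]]^T, v_3 = [[1, -1, -1]]^T

We seek v_1 ∈ ker((A + 2I)^3) \ ker((A + 2I)^2), then set v_{i+1} = (A + 2I) v_i.

One such chain is v_1 = [[-2, 3, 3]]^T, v_2 = [[0, 1, 0]]^T, v_3 = [[1, -1, -1]]^T. Check: (A + 2I) v_3 = [[0, 0, 0]]^T = 0.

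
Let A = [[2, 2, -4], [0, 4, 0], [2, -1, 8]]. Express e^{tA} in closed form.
A has Jordan form J = [[4, 1, 0], [0, 4, 0], [0, 0, 6]] with A = PJP^{-1}, so e^{tA} = P e^{tJ} P^{-1}.

For a Jordan block J_k(λ), e^{tJ_k(λ)} = e^{λt} · (I + tN + t^2 N^2/2! + ... + t^{k-1} N^{k-1}/(k-1)!) where N is the nilpotent superdiagonal part.

Assembling the blocks and conjugating back gives the entries of e^{tA} as shown above.

e^{tA} = [[(2 - e^{2*t})*e^{4*t}, 2*t*e^{4*t}, 2*(1 - e^{2*t})*e^{4*t}], [0, e^{4*t}, 0], [e^{6*t} - e^{4*t}, -t*e^{4*t}, 2*e^{6*t} - e^{4*t}]]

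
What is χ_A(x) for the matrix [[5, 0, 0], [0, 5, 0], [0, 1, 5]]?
χ_A(x) = (x - 5)^3

xI - A = [[x - 5, 0, 0], [0, x - 5, 0], [0, -1, x - 5]].

Expanding det(xI - A) along the first row:
det(xI - A) = + (x - 5)·det([[x - 5, 0], [-1, x - 5]]) - (0)·det([[0, 0], [0, x - 5]]) + (0)·det([[0, x - 5], [0, -1]]).

Evaluating gives χ_A(x) = x^3 - 15x^2 + 75x - 125 = (x - 5)^3.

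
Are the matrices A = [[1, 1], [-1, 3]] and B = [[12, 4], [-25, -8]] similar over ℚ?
Two matrices over a field are similar if and only if they have the same invariant factors.

Both A and B have characteristic polynomial (x - 2)^2 and minimal polynomial (x - 2)^2. Computing further, both have invariant factors (x - 2)^2. Hence A and B are similar.

Yes.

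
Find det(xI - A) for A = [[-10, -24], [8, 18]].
χ_A(x) = (x - 6)(x - 2)

xI - A = [[x + 10, 24], [-8, x - 18]].

Expanding det(xI - A) along the first row:
det(xI - A) = + (x + 10)·det([[x - 18]]) - (24)·det([[-8]]).

Evaluating gives χ_A(x) = x^2 - 8x + 12 = (x - 6)(x - 2).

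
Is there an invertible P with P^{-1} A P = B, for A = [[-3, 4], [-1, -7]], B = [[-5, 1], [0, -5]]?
Two matrices over a field are similar if and only if they have the same invariant factors.

Both A and B have characteristic polynomial (x + 5)^2 and minimal polynomial (x + 5)^2. Computing further, both have invariant factors (x + 5)^2. Hence A and B are similar.

Yes.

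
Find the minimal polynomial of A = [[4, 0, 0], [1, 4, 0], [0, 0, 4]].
m_A(x) = (x - 4)^2

The characteristic polynomial factors as (x - 4)^3. The minimal polynomial is ∏(x - λ)^{k_λ} where k_λ is the size of the largest Jordan block at λ.

For λ = 4: rank(A - 4I) = 1, and the largest Jordan block has size 2 (the smallest k with rank((A - 4I)^k) = rank((A - 4I)^(k+1))).

So m_A(x) = (x - 4)^2.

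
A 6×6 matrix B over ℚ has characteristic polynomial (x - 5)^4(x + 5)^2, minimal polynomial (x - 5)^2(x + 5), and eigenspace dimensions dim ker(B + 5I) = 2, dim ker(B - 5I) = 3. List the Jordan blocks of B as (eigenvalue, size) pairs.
Jordan blocks: (-5, 1), (-5, 1), (5, 2), (5, 1), (5, 1)

λ = -5: algebraic multiplicity 2 (exponent in χ_B), largest block size 1 (exponent in m_B), 2 blocks (geometric multiplicity). These force block sizes [1, 1].
λ = 5: algebraic multiplicity 4 (exponent in χ_B), largest block size 2 (exponent in m_B), 3 blocks (geometric multiplicity). These force block sizes [2, 1, 1].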